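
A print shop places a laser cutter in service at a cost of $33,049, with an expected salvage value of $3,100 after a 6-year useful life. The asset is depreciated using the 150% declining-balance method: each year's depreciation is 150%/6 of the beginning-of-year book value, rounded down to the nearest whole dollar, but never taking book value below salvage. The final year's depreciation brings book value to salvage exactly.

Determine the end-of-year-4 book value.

Depreciable base = $33,049 − $3,100 = $29,949.
Year 1: ⌊$33,049 × 150%/6⌋ = $8,262. Book value $24,787.
Year 2: ⌊$24,787 × 150%/6⌋ = $6,196. Book value $18,591.
Year 3: ⌊$18,591 × 150%/6⌋ = $4,647. Book value $13,944.
Year 4: ⌊$13,944 × 150%/6⌋ = $3,486. Book value $10,458.

$10,458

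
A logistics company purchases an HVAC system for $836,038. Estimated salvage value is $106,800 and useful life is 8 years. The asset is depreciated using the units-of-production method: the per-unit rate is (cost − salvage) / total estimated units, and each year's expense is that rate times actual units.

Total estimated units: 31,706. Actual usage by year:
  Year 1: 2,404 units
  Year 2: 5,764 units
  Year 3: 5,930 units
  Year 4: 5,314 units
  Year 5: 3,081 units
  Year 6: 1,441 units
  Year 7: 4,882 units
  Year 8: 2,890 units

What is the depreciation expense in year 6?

Depreciable base = $836,038 − $106,800 = $729,238.
Rate = $729,238 / 31,706 units = $23 per unit.
Year 1: 2,404 × $23 = $55,292. Book value $780,746.
Year 2: 5,764 × $23 = $132,572. Book value $648,174.
Year 3: 5,930 × $23 = $136,390. Book value $511,784.
Year 4: 5,314 × $23 = $122,222. Book value $389,562.
Year 5: 3,081 × $23 = $70,863. Book value $318,699.
Year 6: 1,441 × $23 = $33,143. Book value $285,556.

$33,143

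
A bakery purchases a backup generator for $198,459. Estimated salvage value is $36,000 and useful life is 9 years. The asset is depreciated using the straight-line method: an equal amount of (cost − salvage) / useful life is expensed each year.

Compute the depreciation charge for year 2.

$18,051

Depreciable base = $198,459 − $36,000 = $162,459.
Annual expense = $162,459 / 9 = $18,051.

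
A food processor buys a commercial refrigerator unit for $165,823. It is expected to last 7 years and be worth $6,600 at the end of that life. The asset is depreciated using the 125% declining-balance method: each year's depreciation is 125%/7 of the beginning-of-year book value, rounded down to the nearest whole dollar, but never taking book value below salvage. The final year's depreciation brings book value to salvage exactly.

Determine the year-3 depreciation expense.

$19,980

Depreciable base = $165,823 − $6,600 = $159,223.
Year 1: ⌊$165,823 × 125%/7⌋ = $29,611. Book value $136,212.
Year 2: ⌊$136,212 × 125%/7⌋ = $24,323. Book value $111,889.
Year 3: ⌊$111,889 × 125%/7⌋ = $19,980. Book value $91,909.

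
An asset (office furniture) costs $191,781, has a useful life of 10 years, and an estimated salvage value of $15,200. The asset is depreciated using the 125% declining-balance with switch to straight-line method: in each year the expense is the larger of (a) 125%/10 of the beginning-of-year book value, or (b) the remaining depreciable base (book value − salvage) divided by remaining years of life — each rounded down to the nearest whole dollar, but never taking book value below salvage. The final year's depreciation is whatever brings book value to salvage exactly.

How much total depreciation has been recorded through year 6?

$111,849

Depreciable base = $191,781 − $15,200 = $176,581.
Year 1: DB = ⌊$191,781 × 125%/10⌋ = $23,972; SL = ⌊$176,581/10⌋ = $17,658 → take DB $23,972. Book value $167,809.
Year 2: DB = ⌊$167,809 × 125%/10⌋ = $20,976; SL = ⌊$152,609/9⌋ = $16,956 → take DB $20,976. Book value $146,833.
Year 3: DB = ⌊$146,833 × 125%/10⌋ = $18,354; SL = ⌊$131,633/8⌋ = $16,454 → take DB $18,354. Book value $128,479.
Year 4: DB = ⌊$128,479 × 125%/10⌋ = $16,059; SL = ⌊$113,279/7⌋ = $16,182 → take SL $16,182. Book value $112,297.
Year 5: DB = ⌊$112,297 × 125%/10⌋ = $14,037; SL = ⌊$97,097/6⌋ = $16,182 → take SL $16,182. Book value $96,115.
Year 6: DB = ⌊$96,115 × 125%/10⌋ = $12,014; SL = ⌊$80,915/5⌋ = $16,183 → take SL $16,183. Book value $79,932.
Accumulated through year 6 = $191,781 − $79,932 = $111,849.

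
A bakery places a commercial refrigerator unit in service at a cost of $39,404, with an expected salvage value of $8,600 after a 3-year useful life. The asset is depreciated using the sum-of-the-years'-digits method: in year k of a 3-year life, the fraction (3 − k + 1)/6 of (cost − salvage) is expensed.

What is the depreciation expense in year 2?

$10,268

Depreciable base = $39,404 − $8,600 = $30,804.
Sum of the years' digits = 3+2+1 = 6.
Year 1: $30,804 × 3/6 = $15,402. Book value $24,002.
Year 2: $30,804 × 2/6 = $10,268. Book value $13,734.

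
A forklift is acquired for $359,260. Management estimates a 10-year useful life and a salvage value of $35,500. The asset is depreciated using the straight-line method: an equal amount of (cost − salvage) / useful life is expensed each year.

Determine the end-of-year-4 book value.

$229,756

Depreciable base = $359,260 − $35,500 = $323,760.
Annual expense = $323,760 / 10 = $32,376.
End of year 1: book value $326,884.
End of year 2: book value $294,508.
End of year 3: book value $262,132.
End of year 4: book value $229,756.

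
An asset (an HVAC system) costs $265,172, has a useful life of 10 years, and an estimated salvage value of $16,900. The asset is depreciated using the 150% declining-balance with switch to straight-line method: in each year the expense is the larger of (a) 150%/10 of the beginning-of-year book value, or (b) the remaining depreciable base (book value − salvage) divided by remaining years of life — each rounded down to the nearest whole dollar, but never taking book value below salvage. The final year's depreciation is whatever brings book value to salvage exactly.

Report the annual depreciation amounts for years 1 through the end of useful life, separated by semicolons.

$39,775; $33,809; $28,738; $24,427; $20,763; $20,152; $20,152; $20,152; $20,152; $20,152

Depreciable base = $265,172 − $16,900 = $248,272.
Year 1: DB = ⌊$265,172 × 150%/10⌋ = $39,775; SL = ⌊$248,272/10⌋ = $24,827 → take DB $39,775. Book value $225,397.
Year 2: DB = ⌊$225,397 × 150%/10⌋ = $33,809; SL = ⌊$208,497/9⌋ = $23,166 → take DB $33,809. Book value $191,588.
Year 3: DB = ⌊$191,588 × 150%/10⌋ = $28,738; SL = ⌊$174,688/8⌋ = $21,836 → take DB $28,738. Book value $162,850.
Year 4: DB = ⌊$162,850 × 150%/10⌋ = $24,427; SL = ⌊$145,950/7⌋ = $20,850 → take DB $24,427. Book value $138,423.
Year 5: DB = ⌊$138,423 × 150%/10⌋ = $20,763; SL = ⌊$121,523/6⌋ = $20,253 → take DB $20,763. Book value $117,660.
Year 6: DB = ⌊$117,660 × 150%/10⌋ = $17,649; SL = ⌊$100,760/5⌋ = $20,152 → take SL $20,152. Book value $97,508.
Year 7: DB = ⌊$97,508 × 150%/10⌋ = $14,626; SL = ⌊$80,608/4⌋ = $20,152 → take SL $20,152. Book value $77,356.
Year 8: DB = ⌊$77,356 × 150%/10⌋ = $11,603; SL = ⌊$60,456/3⌋ = $20,152 → take SL $20,152. Book value $57,204.
Year 9: DB = ⌊$57,204 × 150%/10⌋ = $8,580; SL = ⌊$40,304/2⌋ = $20,152 → take SL $20,152. Book value $37,052.
Year 10 (final): $37,052 − $16,900 = $20,152. Book value $16,900.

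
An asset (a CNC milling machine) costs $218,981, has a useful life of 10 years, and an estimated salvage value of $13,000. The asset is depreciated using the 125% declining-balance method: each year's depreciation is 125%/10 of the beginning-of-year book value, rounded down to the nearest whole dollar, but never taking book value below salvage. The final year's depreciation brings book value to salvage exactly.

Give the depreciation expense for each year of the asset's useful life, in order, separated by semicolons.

$27,372; $23,951; $20,957; $18,337; $16,045; $14,039; $12,285; $10,749; $9,405; $52,841

Depreciable base = $218,981 − $13,000 = $205,981.
Year 1: ⌊$218,981 × 125%/10⌋ = $27,372. Book value $191,609.
Year 2: ⌊$191,609 × 125%/10⌋ = $23,951. Book value $167,658.
Year 3: ⌊$167,658 × 125%/10⌋ = $20,957. Book value $146,701.
Year 4: ⌊$146,701 × 125%/10⌋ = $18,337. Book value $128,364.
Year 5: ⌊$128,364 × 125%/10⌋ = $16,045. Book value $112,319.
Year 6: ⌊$112,319 × 125%/10⌋ = $14,039. Book value $98,280.
Year 7: ⌊$98,280 × 125%/10⌋ = $12,285. Book value $85,995.
Year 8: ⌊$85,995 × 125%/10⌋ = $10,749. Book value $75,246.
Year 9: ⌊$75,246 × 125%/10⌋ = $9,405. Book value $65,841.
Year 10 (final): $65,841 − $13,000 = $52,841. Book value $13,000.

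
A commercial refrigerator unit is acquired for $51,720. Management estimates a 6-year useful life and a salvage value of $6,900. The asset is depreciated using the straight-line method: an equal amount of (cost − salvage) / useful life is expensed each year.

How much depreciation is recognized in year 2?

Depreciable base = $51,720 − $6,900 = $44,820.
Annual expense = $44,820 / 6 = $7,470.

$7,470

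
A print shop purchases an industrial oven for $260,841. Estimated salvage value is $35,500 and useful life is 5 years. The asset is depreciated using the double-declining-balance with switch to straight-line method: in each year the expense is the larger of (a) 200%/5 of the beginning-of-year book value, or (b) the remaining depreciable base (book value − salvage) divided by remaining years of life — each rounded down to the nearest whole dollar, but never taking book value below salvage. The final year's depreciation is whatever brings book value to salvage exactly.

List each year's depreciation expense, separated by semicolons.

$104,336; $62,602; $37,561; $20,842; $0

Depreciable base = $260,841 − $35,500 = $225,341.
Year 1: DB = ⌊$260,841 × 200%/5⌋ = $104,336; SL = ⌊$225,341/5⌋ = $45,068 → take DB $104,336. Book value $156,505.
Year 2: DB = ⌊$156,505 × 200%/5⌋ = $62,602; SL = ⌊$121,005/4⌋ = $30,251 → take DB $62,602. Book value $93,903.
Year 3: DB = ⌊$93,903 × 200%/5⌋ = $37,561; SL = ⌊$58,403/3⌋ = $19,467 → take DB $37,561. Book value $56,342.
Year 4: DB = ⌊$56,342 × 200%/5⌋ = $22,536; SL = ⌊$20,842/2⌋ = $10,421 → take DB $22,536, capped at $20,842. Book value $35,500.
Year 5 (final): $35,500 − $35,500 = $0. Book value $35,500.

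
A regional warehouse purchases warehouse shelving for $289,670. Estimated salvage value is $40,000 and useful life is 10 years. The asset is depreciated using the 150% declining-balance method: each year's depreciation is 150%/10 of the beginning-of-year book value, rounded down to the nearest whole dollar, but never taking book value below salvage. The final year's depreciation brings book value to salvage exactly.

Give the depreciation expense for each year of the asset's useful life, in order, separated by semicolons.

$43,450; $36,933; $31,393; $26,684; $22,681; $19,279; $16,387; $13,929; $11,840; $27,094

Depreciable base = $289,670 − $40,000 = $249,670.
Year 1: ⌊$289,670 × 150%/10⌋ = $43,450. Book value $246,220.
Year 2: ⌊$246,220 × 150%/10⌋ = $36,933. Book value $209,287.
Year 3: ⌊$209,287 × 150%/10⌋ = $31,393. Book value $177,894.
Year 4: ⌊$177,894 × 150%/10⌋ = $26,684. Book value $151,210.
Year 5: ⌊$151,210 × 150%/10⌋ = $22,681. Book value $128,529.
Year 6: ⌊$128,529 × 150%/10⌋ = $19,279. Book value $109,250.
Year 7: ⌊$109,250 × 150%/10⌋ = $16,387. Book value $92,863.
Year 8: ⌊$92,863 × 150%/10⌋ = $13,929. Book value $78,934.
Year 9: ⌊$78,934 × 150%/10⌋ = $11,840. Book value $67,094.
Year 10 (final): $67,094 − $40,000 = $27,094. Book value $40,000.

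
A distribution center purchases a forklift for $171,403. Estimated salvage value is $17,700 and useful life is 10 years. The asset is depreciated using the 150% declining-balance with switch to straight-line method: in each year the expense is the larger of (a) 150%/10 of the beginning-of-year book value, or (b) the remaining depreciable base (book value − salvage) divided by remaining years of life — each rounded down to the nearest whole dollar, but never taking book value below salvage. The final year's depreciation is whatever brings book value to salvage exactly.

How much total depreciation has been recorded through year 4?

$81,928

Depreciable base = $171,403 − $17,700 = $153,703.
Year 1: DB = ⌊$171,403 × 150%/10⌋ = $25,710; SL = ⌊$153,703/10⌋ = $15,370 → take DB $25,710. Book value $145,693.
Year 2: DB = ⌊$145,693 × 150%/10⌋ = $21,853; SL = ⌊$127,993/9⌋ = $14,221 → take DB $21,853. Book value $123,840.
Year 3: DB = ⌊$123,840 × 150%/10⌋ = $18,576; SL = ⌊$106,140/8⌋ = $13,267 → take DB $18,576. Book value $105,264.
Year 4: DB = ⌊$105,264 × 150%/10⌋ = $15,789; SL = ⌊$87,564/7⌋ = $12,509 → take DB $15,789. Book value $89,475.
Accumulated through year 4 = $171,403 − $89,475 = $81,928.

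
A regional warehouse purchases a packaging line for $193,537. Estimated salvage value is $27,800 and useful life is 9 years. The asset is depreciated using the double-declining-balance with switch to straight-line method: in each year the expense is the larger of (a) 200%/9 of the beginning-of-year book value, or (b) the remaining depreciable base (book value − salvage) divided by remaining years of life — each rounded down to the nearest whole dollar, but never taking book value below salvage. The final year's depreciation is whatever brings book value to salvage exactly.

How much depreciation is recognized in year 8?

Depreciable base = $193,537 − $27,800 = $165,737.
Year 1: DB = ⌊$193,537 × 200%/9⌋ = $43,008; SL = ⌊$165,737/9⌋ = $18,415 → take DB $43,008. Book value $150,529.
Year 2: DB = ⌊$150,529 × 200%/9⌋ = $33,450; SL = ⌊$122,729/8⌋ = $15,341 → take DB $33,450. Book value $117,079.
Year 3: DB = ⌊$117,079 × 200%/9⌋ = $26,017; SL = ⌊$89,279/7⌋ = $12,754 → take DB $26,017. Book value $91,062.
Year 4: DB = ⌊$91,062 × 200%/9⌋ = $20,236; SL = ⌊$63,262/6⌋ = $10,543 → take DB $20,236. Book value $70,826.
Year 5: DB = ⌊$70,826 × 200%/9⌋ = $15,739; SL = ⌊$43,026/5⌋ = $8,605 → take DB $15,739. Book value $55,087.
Year 6: DB = ⌊$55,087 × 200%/9⌋ = $12,241; SL = ⌊$27,287/4⌋ = $6,821 → take DB $12,241. Book value $42,846.
Year 7: DB = ⌊$42,846 × 200%/9⌋ = $9,521; SL = ⌊$15,046/3⌋ = $5,015 → take DB $9,521. Book value $33,325.
Year 8: DB = ⌊$33,325 × 200%/9⌋ = $7,405; SL = ⌊$5,525/2⌋ = $2,762 → take DB $7,405, capped at $5,525. Book value $27,800.

$5,525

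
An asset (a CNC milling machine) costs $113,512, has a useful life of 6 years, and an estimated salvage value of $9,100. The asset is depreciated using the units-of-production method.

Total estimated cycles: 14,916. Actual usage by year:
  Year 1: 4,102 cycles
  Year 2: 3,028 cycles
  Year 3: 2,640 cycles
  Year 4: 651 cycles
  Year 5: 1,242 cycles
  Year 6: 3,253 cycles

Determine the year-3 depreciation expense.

$18,480

Depreciable base = $113,512 − $9,100 = $104,412.
Rate = $104,412 / 14,916 cycles = $7 per cycle.
Year 1: 4,102 × $7 = $28,714. Book value $84,798.
Year 2: 3,028 × $7 = $21,196. Book value $63,602.
Year 3: 2,640 × $7 = $18,480. Book value $45,122.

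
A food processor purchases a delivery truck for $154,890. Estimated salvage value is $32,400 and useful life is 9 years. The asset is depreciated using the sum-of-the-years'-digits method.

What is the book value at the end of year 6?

Depreciable base = $154,890 − $32,400 = $122,490.
Sum of the years' digits = 9+8+7+6+5+4+3+2+1 = 45.
Year 1: $122,490 × 9/45 = $24,498. Book value $130,392.
Year 2: $122,490 × 8/45 = $21,776. Book value $108,616.
Year 3: $122,490 × 7/45 = $19,054. Book value $89,562.
Year 4: $122,490 × 6/45 = $16,332. Book value $73,230.
Year 5: $122,490 × 5/45 = $13,610. Book value $59,620.
Year 6: $122,490 × 4/45 = $10,888. Book value $48,732.

$48,732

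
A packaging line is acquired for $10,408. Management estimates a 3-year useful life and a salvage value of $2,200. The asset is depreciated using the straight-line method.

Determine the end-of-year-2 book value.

Depreciable base = $10,408 − $2,200 = $8,208.
Annual expense = $8,208 / 3 = $2,736.
End of year 1: book value $7,672.
End of year 2: book value $4,936.

$4,936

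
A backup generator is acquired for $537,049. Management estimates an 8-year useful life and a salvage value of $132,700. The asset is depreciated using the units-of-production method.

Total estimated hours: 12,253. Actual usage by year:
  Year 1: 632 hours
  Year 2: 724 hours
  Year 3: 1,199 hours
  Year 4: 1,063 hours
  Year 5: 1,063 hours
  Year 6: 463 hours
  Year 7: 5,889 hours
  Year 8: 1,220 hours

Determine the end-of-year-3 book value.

$452,734

Depreciable base = $537,049 − $132,700 = $404,349.
Rate = $404,349 / 12,253 hours = $33 per hour.
Year 1: 632 × $33 = $20,856. Book value $516,193.
Year 2: 724 × $33 = $23,892. Book value $492,301.
Year 3: 1,199 × $33 = $39,567. Book value $452,734.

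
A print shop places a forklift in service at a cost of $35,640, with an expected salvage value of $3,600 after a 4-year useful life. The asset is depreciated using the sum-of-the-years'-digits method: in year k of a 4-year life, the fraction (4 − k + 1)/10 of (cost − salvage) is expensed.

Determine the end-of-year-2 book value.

$13,212

Depreciable base = $35,640 − $3,600 = $32,040.
Sum of the years' digits = 4+3+2+1 = 10.
Year 1: $32,040 × 4/10 = $12,816. Book value $22,824.
Year 2: $32,040 × 3/10 = $9,612. Book value $13,212.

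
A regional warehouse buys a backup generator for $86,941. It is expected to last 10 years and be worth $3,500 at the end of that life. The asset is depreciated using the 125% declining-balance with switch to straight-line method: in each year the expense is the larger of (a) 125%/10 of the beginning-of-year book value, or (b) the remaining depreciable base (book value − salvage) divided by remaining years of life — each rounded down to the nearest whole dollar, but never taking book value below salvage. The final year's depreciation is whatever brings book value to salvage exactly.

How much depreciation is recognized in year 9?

$7,821

Depreciable base = $86,941 − $3,500 = $83,441.
Year 1: DB = ⌊$86,941 × 125%/10⌋ = $10,867; SL = ⌊$83,441/10⌋ = $8,344 → take DB $10,867. Book value $76,074.
Year 2: DB = ⌊$76,074 × 125%/10⌋ = $9,509; SL = ⌊$72,574/9⌋ = $8,063 → take DB $9,509. Book value $66,565.
Year 3: DB = ⌊$66,565 × 125%/10⌋ = $8,320; SL = ⌊$63,065/8⌋ = $7,883 → take DB $8,320. Book value $58,245.
Year 4: DB = ⌊$58,245 × 125%/10⌋ = $7,280; SL = ⌊$54,745/7⌋ = $7,820 → take SL $7,820. Book value $50,425.
Year 5: DB = ⌊$50,425 × 125%/10⌋ = $6,303; SL = ⌊$46,925/6⌋ = $7,820 → take SL $7,820. Book value $42,605.
Year 6: DB = ⌊$42,605 × 125%/10⌋ = $5,325; SL = ⌊$39,105/5⌋ = $7,821 → take SL $7,821. Book value $34,784.
Year 7: DB = ⌊$34,784 × 125%/10⌋ = $4,348; SL = ⌊$31,284/4⌋ = $7,821 → take SL $7,821. Book value $26,963.
Year 8: DB = ⌊$26,963 × 125%/10⌋ = $3,370; SL = ⌊$23,463/3⌋ = $7,821 → take SL $7,821. Book value $19,142.
Year 9: DB = ⌊$19,142 × 125%/10⌋ = $2,392; SL = ⌊$15,642/2⌋ = $7,821 → take SL $7,821. Book value $11,321.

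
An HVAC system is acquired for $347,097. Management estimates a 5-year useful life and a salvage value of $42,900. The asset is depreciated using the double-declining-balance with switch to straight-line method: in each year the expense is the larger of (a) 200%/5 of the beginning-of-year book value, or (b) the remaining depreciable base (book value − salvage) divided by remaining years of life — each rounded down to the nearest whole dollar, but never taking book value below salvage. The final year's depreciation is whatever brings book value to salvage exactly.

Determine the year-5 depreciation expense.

$2,085

Depreciable base = $347,097 − $42,900 = $304,197.
Year 1: DB = ⌊$347,097 × 200%/5⌋ = $138,838; SL = ⌊$304,197/5⌋ = $60,839 → take DB $138,838. Book value $208,259.
Year 2: DB = ⌊$208,259 × 200%/5⌋ = $83,303; SL = ⌊$165,359/4⌋ = $41,339 → take DB $83,303. Book value $124,956.
Year 3: DB = ⌊$124,956 × 200%/5⌋ = $49,982; SL = ⌊$82,056/3⌋ = $27,352 → take DB $49,982. Book value $74,974.
Year 4: DB = ⌊$74,974 × 200%/5⌋ = $29,989; SL = ⌊$32,074/2⌋ = $16,037 → take DB $29,989. Book value $44,985.
Year 5 (final): $44,985 − $42,900 = $2,085. Book value $42,900.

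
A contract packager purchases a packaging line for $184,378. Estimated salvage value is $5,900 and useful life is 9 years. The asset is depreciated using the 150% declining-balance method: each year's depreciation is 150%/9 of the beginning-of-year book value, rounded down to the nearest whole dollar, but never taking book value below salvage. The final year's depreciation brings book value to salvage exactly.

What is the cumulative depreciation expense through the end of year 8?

$141,495

Depreciable base = $184,378 − $5,900 = $178,478.
Year 1: ⌊$184,378 × 150%/9⌋ = $30,729. Book value $153,649.
Year 2: ⌊$153,649 × 150%/9⌋ = $25,608. Book value $128,041.
Year 3: ⌊$128,041 × 150%/9⌋ = $21,340. Book value $106,701.
Year 4: ⌊$106,701 × 150%/9⌋ = $17,783. Book value $88,918.
Year 5: ⌊$88,918 × 150%/9⌋ = $14,819. Book value $74,099.
Year 6: ⌊$74,099 × 150%/9⌋ = $12,349. Book value $61,750.
Year 7: ⌊$61,750 × 150%/9⌋ = $10,291. Book value $51,459.
Year 8: ⌊$51,459 × 150%/9⌋ = $8,576. Book value $42,883.
Accumulated through year 8 = $184,378 − $42,883 = $141,495.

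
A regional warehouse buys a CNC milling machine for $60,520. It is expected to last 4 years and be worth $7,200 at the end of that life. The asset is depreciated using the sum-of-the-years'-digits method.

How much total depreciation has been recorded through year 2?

$37,324

Depreciable base = $60,520 − $7,200 = $53,320.
Sum of the years' digits = 4+3+2+1 = 10.
Year 1: $53,320 × 4/10 = $21,328. Book value $39,192.
Year 2: $53,320 × 3/10 = $15,996. Book value $23,196.
Accumulated through year 2 = $60,520 − $23,196 = $37,324.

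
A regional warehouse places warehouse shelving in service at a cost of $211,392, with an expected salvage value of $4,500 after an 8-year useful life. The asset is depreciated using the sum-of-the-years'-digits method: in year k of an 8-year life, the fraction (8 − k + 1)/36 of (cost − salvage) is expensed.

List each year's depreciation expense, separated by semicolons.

Depreciable base = $211,392 − $4,500 = $206,892.
Sum of the years' digits = 8+7+6+5+4+3+2+1 = 36.
Year 1: $206,892 × 8/36 = $45,976. Book value $165,416.
Year 2: $206,892 × 7/36 = $40,229. Book value $125,187.
Year 3: $206,892 × 6/36 = $34,482. Book value $90,705.
Year 4: $206,892 × 5/36 = $28,735. Book value $61,970.
Year 5: $206,892 × 4/36 = $22,988. Book value $38,982.
Year 6: $206,892 × 3/36 = $17,241. Book value $21,741.
Year 7: $206,892 × 2/36 = $11,494. Book value $10,247.
Year 8: $206,892 × 1/36 = $5,747. Book value $4,500.

$45,976; $40,229; $34,482; $28,735; $22,988; $17,241; $11,494; $5,747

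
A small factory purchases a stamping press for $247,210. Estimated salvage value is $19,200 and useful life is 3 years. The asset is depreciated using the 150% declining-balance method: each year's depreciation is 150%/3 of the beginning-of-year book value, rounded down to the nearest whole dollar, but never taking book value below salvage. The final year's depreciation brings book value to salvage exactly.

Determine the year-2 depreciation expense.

$61,802

Depreciable base = $247,210 − $19,200 = $228,010.
Year 1: ⌊$247,210 × 150%/3⌋ = $123,605. Book value $123,605.
Year 2: ⌊$123,605 × 150%/3⌋ = $61,802. Book value $61,803.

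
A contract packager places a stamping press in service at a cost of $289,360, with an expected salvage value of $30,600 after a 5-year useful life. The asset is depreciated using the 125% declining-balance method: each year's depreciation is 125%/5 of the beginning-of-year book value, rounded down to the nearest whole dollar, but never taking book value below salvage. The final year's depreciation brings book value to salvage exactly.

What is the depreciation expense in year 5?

Depreciable base = $289,360 − $30,600 = $258,760.
Year 1: ⌊$289,360 × 125%/5⌋ = $72,340. Book value $217,020.
Year 2: ⌊$217,020 × 125%/5⌋ = $54,255. Book value $162,765.
Year 3: ⌊$162,765 × 125%/5⌋ = $40,691. Book value $122,074.
Year 4: ⌊$122,074 × 125%/5⌋ = $30,518. Book value $91,556.
Year 5 (final): $91,556 − $30,600 = $60,956. Book value $30,600.

$60,956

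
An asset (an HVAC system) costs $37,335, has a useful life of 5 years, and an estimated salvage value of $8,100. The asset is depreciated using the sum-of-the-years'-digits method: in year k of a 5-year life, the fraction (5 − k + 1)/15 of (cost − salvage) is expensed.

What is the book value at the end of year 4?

$10,049

Depreciable base = $37,335 − $8,100 = $29,235.
Sum of the years' digits = 5+4+3+2+1 = 15.
Year 1: $29,235 × 5/15 = $9,745. Book value $27,590.
Year 2: $29,235 × 4/15 = $7,796. Book value $19,794.
Year 3: $29,235 × 3/15 = $5,847. Book value $13,947.
Year 4: $29,235 × 2/15 = $3,898. Book value $10,049.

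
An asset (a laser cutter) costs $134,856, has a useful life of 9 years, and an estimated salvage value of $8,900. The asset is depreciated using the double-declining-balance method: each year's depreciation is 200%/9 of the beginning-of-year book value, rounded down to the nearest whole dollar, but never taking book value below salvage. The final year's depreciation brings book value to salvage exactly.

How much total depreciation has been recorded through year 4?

$85,504

Depreciable base = $134,856 − $8,900 = $125,956.
Year 1: ⌊$134,856 × 200%/9⌋ = $29,968. Book value $104,888.
Year 2: ⌊$104,888 × 200%/9⌋ = $23,308. Book value $81,580.
Year 3: ⌊$81,580 × 200%/9⌋ = $18,128. Book value $63,452.
Year 4: ⌊$63,452 × 200%/9⌋ = $14,100. Book value $49,352.
Accumulated through year 4 = $134,856 − $49,352 = $85,504.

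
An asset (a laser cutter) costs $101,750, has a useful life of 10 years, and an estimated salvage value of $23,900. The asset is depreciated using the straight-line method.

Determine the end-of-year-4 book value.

Depreciable base = $101,750 − $23,900 = $77,850.
Annual expense = $77,850 / 10 = $7,785.
End of year 1: book value $93,965.
End of year 2: book value $86,180.
End of year 3: book value $78,395.
End of year 4: book value $70,610.

$70,610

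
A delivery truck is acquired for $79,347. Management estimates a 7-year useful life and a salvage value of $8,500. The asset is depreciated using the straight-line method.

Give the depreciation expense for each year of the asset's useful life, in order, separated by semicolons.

$10,121; $10,121; $10,121; $10,121; $10,121; $10,121; $10,121

Depreciable base = $79,347 − $8,500 = $70,847.
Annual expense = $70,847 / 7 = $10,121.
End of year 1: book value $69,226.
End of year 2: book value $59,105.
End of year 3: book value $48,984.
End of year 4: book value $38,863.
End of year 5: book value $28,742.
End of year 6: book value $18,621.
End of year 7: book value $8,500.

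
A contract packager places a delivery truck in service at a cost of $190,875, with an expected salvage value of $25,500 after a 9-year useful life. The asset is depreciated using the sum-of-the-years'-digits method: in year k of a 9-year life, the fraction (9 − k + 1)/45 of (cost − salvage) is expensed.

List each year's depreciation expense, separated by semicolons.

$33,075; $29,400; $25,725; $22,050; $18,375; $14,700; $11,025; $7,350; $3,675

Depreciable base = $190,875 − $25,500 = $165,375.
Sum of the years' digits = 9+8+7+6+5+4+3+2+1 = 45.
Year 1: $165,375 × 9/45 = $33,075. Book value $157,800.
Year 2: $165,375 × 8/45 = $29,400. Book value $128,400.
Year 3: $165,375 × 7/45 = $25,725. Book value $102,675.
Year 4: $165,375 × 6/45 = $22,050. Book value $80,625.
Year 5: $165,375 × 5/45 = $18,375. Book value $62,250.
Year 6: $165,375 × 4/45 = $14,700. Book value $47,550.
Year 7: $165,375 × 3/45 = $11,025. Book value $36,525.
Year 8: $165,375 × 2/45 = $7,350. Book value $29,175.
Year 9: $165,375 × 1/45 = $3,675. Book value $25,500.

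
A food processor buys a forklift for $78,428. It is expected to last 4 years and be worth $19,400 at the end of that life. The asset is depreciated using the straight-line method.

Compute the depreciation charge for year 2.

Depreciable base = $78,428 − $19,400 = $59,028.
Annual expense = $59,028 / 4 = $14,757.

$14,757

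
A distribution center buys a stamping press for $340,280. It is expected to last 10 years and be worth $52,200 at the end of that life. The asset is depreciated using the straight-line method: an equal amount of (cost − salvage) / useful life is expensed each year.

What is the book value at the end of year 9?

$81,008

Depreciable base = $340,280 − $52,200 = $288,080.
Annual expense = $288,080 / 10 = $28,808.
End of year 1: book value $311,472.
End of year 2: book value $282,664.
End of year 3: book value $253,856.
End of year 4: book value $225,048.
End of year 5: book value $196,240.
End of year 6: book value $167,432.
End of year 7: book value $138,624.
End of year 8: book value $109,816.
End of year 9: book value $81,008.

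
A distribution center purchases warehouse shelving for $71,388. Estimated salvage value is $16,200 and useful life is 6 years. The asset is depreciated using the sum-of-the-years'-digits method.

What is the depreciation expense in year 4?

Depreciable base = $71,388 − $16,200 = $55,188.
Sum of the years' digits = 6+5+4+3+2+1 = 21.
Year 1: $55,188 × 6/21 = $15,768. Book value $55,620.
Year 2: $55,188 × 5/21 = $13,140. Book value $42,480.
Year 3: $55,188 × 4/21 = $10,512. Book value $31,968.
Year 4: $55,188 × 3/21 = $7,884. Book value $24,084.

$7,884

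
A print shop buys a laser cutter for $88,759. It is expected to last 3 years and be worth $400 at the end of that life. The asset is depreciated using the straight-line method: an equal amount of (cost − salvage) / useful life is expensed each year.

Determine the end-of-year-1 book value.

$59,306

Depreciable base = $88,759 − $400 = $88,359.
Annual expense = $88,359 / 3 = $29,453.
End of year 1: book value $59,306.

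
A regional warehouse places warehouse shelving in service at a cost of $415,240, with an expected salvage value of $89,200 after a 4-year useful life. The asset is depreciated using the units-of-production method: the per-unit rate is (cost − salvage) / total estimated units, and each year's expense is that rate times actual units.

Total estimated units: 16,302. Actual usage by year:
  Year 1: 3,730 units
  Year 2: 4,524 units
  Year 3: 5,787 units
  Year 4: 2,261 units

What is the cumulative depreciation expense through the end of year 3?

Depreciable base = $415,240 − $89,200 = $326,040.
Rate = $326,040 / 16,302 units = $20 per unit.
Year 1: 3,730 × $20 = $74,600. Book value $340,640.
Year 2: 4,524 × $20 = $90,480. Book value $250,160.
Year 3: 5,787 × $20 = $115,740. Book value $134,420.
Accumulated through year 3 = $415,240 − $134,420 = $280,820.

$280,820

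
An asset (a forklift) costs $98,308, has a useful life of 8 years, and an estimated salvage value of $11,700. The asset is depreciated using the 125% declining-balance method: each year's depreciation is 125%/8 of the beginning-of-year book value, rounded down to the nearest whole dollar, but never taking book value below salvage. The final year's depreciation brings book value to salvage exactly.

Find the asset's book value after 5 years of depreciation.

$42,041

Depreciable base = $98,308 − $11,700 = $86,608.
Year 1: ⌊$98,308 × 125%/8⌋ = $15,360. Book value $82,948.
Year 2: ⌊$82,948 × 125%/8⌋ = $12,960. Book value $69,988.
Year 3: ⌊$69,988 × 125%/8⌋ = $10,935. Book value $59,053.
Year 4: ⌊$59,053 × 125%/8⌋ = $9,227. Book value $49,826.
Year 5: ⌊$49,826 × 125%/8⌋ = $7,785. Book value $42,041.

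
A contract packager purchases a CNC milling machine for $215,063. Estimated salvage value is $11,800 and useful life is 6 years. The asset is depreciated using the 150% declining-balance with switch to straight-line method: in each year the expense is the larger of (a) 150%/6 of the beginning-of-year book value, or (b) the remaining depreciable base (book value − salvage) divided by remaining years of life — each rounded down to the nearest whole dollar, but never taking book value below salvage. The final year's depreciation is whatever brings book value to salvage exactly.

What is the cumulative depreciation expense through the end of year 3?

Depreciable base = $215,063 − $11,800 = $203,263.
Year 1: DB = ⌊$215,063 × 150%/6⌋ = $53,765; SL = ⌊$203,263/6⌋ = $33,877 → take DB $53,765. Book value $161,298.
Year 2: DB = ⌊$161,298 × 150%/6⌋ = $40,324; SL = ⌊$149,498/5⌋ = $29,899 → take DB $40,324. Book value $120,974.
Year 3: DB = ⌊$120,974 × 150%/6⌋ = $30,243; SL = ⌊$109,174/4⌋ = $27,293 → take DB $30,243. Book value $90,731.
Accumulated through year 3 = $215,063 − $90,731 = $124,332.

$124,332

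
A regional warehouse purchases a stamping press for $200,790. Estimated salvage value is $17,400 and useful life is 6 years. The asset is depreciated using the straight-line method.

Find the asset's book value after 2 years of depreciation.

$139,660

Depreciable base = $200,790 − $17,400 = $183,390.
Annual expense = $183,390 / 6 = $30,565.
End of year 1: book value $170,225.
End of year 2: book value $139,660.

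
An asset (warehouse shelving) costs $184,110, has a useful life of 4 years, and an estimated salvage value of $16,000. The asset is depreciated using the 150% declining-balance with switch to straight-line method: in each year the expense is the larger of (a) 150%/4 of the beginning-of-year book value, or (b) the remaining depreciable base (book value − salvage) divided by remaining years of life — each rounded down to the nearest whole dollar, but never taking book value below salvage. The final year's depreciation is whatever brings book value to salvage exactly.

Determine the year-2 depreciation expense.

Depreciable base = $184,110 − $16,000 = $168,110.
Year 1: DB = ⌊$184,110 × 150%/4⌋ = $69,041; SL = ⌊$168,110/4⌋ = $42,027 → take DB $69,041. Book value $115,069.
Year 2: DB = ⌊$115,069 × 150%/4⌋ = $43,150; SL = ⌊$99,069/3⌋ = $33,023 → take DB $43,150. Book value $71,919.

$43,150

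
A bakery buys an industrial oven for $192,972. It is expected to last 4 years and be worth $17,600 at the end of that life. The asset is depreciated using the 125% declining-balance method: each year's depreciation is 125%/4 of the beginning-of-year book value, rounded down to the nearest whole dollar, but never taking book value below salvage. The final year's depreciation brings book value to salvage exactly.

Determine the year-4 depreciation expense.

$45,107

Depreciable base = $192,972 − $17,600 = $175,372.
Year 1: ⌊$192,972 × 125%/4⌋ = $60,303. Book value $132,669.
Year 2: ⌊$132,669 × 125%/4⌋ = $41,459. Book value $91,210.
Year 3: ⌊$91,210 × 125%/4⌋ = $28,503. Book value $62,707.
Year 4 (final): $62,707 − $17,600 = $45,107. Book value $17,600.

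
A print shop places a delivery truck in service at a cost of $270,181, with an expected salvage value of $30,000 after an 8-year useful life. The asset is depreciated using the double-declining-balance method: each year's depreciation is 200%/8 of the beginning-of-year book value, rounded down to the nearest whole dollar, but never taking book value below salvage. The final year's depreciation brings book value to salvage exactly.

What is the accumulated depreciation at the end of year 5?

Depreciable base = $270,181 − $30,000 = $240,181.
Year 1: ⌊$270,181 × 200%/8⌋ = $67,545. Book value $202,636.
Year 2: ⌊$202,636 × 200%/8⌋ = $50,659. Book value $151,977.
Year 3: ⌊$151,977 × 200%/8⌋ = $37,994. Book value $113,983.
Year 4: ⌊$113,983 × 200%/8⌋ = $28,495. Book value $85,488.
Year 5: ⌊$85,488 × 200%/8⌋ = $21,372. Book value $64,116.
Accumulated through year 5 = $270,181 − $64,116 = $206,065.

$206,065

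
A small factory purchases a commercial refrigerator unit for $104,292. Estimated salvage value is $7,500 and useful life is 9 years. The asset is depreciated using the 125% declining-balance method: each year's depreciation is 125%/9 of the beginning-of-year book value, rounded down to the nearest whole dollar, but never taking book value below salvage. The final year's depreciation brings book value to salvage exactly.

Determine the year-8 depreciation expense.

$5,085

Depreciable base = $104,292 − $7,500 = $96,792.
Year 1: ⌊$104,292 × 125%/9⌋ = $14,485. Book value $89,807.
Year 2: ⌊$89,807 × 125%/9⌋ = $12,473. Book value $77,334.
Year 3: ⌊$77,334 × 125%/9⌋ = $10,740. Book value $66,594.
Year 4: ⌊$66,594 × 125%/9⌋ = $9,249. Book value $57,345.
Year 5: ⌊$57,345 × 125%/9⌋ = $7,964. Book value $49,381.
Year 6: ⌊$49,381 × 125%/9⌋ = $6,858. Book value $42,523.
Year 7: ⌊$42,523 × 125%/9⌋ = $5,905. Book value $36,618.
Year 8: ⌊$36,618 × 125%/9⌋ = $5,085. Book value $31,533.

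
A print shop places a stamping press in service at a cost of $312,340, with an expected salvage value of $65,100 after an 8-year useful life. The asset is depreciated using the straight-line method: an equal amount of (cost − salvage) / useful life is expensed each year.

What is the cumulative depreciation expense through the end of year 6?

Depreciable base = $312,340 − $65,100 = $247,240.
Annual expense = $247,240 / 8 = $30,905.
End of year 1: book value $281,435.
End of year 2: book value $250,530.
End of year 3: book value $219,625.
End of year 4: book value $188,720.
End of year 5: book value $157,815.
End of year 6: book value $126,910.
Accumulated through year 6 = $312,340 − $126,910 = $185,430.

$185,430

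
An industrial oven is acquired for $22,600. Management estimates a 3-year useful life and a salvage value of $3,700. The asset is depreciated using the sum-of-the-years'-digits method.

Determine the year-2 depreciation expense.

$6,300

Depreciable base = $22,600 − $3,700 = $18,900.
Sum of the years' digits = 3+2+1 = 6.
Year 1: $18,900 × 3/6 = $9,450. Book value $13,150.
Year 2: $18,900 × 2/6 = $6,300. Book value $6,850.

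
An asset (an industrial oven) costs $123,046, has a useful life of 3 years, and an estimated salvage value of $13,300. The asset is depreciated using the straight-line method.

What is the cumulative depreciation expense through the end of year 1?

$36,582

Depreciable base = $123,046 − $13,300 = $109,746.
Annual expense = $109,746 / 3 = $36,582.
End of year 1: book value $86,464.
Accumulated through year 1 = $123,046 − $86,464 = $36,582.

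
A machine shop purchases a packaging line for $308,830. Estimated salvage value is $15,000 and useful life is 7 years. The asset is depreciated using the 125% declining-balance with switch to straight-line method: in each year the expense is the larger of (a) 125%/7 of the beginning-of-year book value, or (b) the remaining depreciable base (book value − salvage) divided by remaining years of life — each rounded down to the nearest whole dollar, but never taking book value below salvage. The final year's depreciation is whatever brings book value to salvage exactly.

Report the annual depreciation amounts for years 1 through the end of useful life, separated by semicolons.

Depreciable base = $308,830 − $15,000 = $293,830.
Year 1: DB = ⌊$308,830 × 125%/7⌋ = $55,148; SL = ⌊$293,830/7⌋ = $41,975 → take DB $55,148. Book value $253,682.
Year 2: DB = ⌊$253,682 × 125%/7⌋ = $45,300; SL = ⌊$238,682/6⌋ = $39,780 → take DB $45,300. Book value $208,382.
Year 3: DB = ⌊$208,382 × 125%/7⌋ = $37,211; SL = ⌊$193,382/5⌋ = $38,676 → take SL $38,676. Book value $169,706.
Year 4: DB = ⌊$169,706 × 125%/7⌋ = $30,304; SL = ⌊$154,706/4⌋ = $38,676 → take SL $38,676. Book value $131,030.
Year 5: DB = ⌊$131,030 × 125%/7⌋ = $23,398; SL = ⌊$116,030/3⌋ = $38,676 → take SL $38,676. Book value $92,354.
Year 6: DB = ⌊$92,354 × 125%/7⌋ = $16,491; SL = ⌊$77,354/2⌋ = $38,677 → take SL $38,677. Book value $53,677.
Year 7 (final): $53,677 − $15,000 = $38,677. Book value $15,000.

$55,148; $45,300; $38,676; $38,676; $38,676; $38,677; $38,677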